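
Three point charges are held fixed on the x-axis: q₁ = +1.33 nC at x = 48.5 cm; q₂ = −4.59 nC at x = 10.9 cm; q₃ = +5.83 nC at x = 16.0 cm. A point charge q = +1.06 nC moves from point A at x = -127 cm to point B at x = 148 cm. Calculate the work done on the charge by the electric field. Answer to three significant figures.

-8.57×10⁻⁹ J

The work done by the electric force is W_field = −ΔU = −q(V_B − V_A) = q(V_A − V_B).
At A: distances to the source charges are 1.75 m, 1.38 m, 1.43 m; V_A = Σ kqᵢ/rᵢ = 13.5 V.
At B: distances to the source charges are 0.995 m, 1.37 m, 1.32 m; V_B = Σ kqᵢ/rᵢ = 21.6 V.
ΔV = V_B − V_A = 8.08 V.
W_field = −qΔV = −(1.06×10⁻⁹ C)(8.08 V) = -8.57×10⁻⁹ J.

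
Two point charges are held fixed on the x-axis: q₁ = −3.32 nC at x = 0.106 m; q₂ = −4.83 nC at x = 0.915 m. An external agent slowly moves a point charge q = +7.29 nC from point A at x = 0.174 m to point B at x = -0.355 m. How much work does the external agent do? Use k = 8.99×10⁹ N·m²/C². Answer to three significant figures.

2.91×10⁻⁶ J

For quasistatic motion the external work equals the change in potential energy: W_ext = qΔV = q(V_B − V_A).
At A: distances to the source charges are 0.0680 m, 0.741 m; V_A = Σ kqᵢ/rᵢ = -498 V.
At B: distances to the source charges are 0.461 m, 1.27 m; V_B = Σ kqᵢ/rᵢ = -98.9 V.
ΔV = V_B − V_A = 399 V.
W_ext = qΔV = (7.29×10⁻⁹ C)(399 V) = 2.91×10⁻⁶ J.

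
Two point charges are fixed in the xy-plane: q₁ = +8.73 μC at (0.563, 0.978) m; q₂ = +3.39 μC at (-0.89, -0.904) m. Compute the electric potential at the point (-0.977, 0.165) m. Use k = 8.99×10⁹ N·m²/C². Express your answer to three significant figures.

7.35×10⁴ V

The total potential is the scalar sum of each charge's contribution, V = Σ kqᵢ/rᵢ.
Distances from the field point to each charge: r₁ = 1.74 m, r₂ = 1.07 m.
V = k[(8.73×10⁻⁶)/(1.74) + (3.39×10⁻⁶)/(1.07)] = 7.35×10⁴ V.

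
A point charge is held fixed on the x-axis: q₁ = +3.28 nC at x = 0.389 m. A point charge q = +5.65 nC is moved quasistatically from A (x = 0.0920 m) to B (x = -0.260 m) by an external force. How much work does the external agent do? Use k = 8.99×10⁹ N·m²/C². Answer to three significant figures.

For quasistatic motion the external work equals the change in potential energy: W_ext = qΔV = q(V_B − V_A).
At A: distance to the source charge is 0.297 m; V_A = kq₁/r = 99.3 V.
At B: distance to the source charge is 0.649 m; V_B = kq₁/r = 45.4 V.
ΔV = V_B − V_A = -53.8 V.
W_ext = qΔV = (5.65×10⁻⁹ C)(-53.8 V) = -3.04×10⁻⁷ J.

-3.04×10⁻⁷ J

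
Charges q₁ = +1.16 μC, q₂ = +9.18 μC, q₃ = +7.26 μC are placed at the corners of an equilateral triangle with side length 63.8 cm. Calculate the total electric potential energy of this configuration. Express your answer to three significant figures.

1.21 J

The work to assemble the configuration equals its total potential energy, U = Σ kqᵢqⱼ/rᵢⱼ over all pairs.
All three pair separations equal the side length, 0.638 m.
U = (0.150) + (0.119) + (0.939) = 1.21 J.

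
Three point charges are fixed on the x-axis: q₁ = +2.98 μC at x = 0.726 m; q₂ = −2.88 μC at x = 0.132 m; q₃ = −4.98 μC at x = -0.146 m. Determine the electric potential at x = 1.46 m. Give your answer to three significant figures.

-1.09×10⁴ V

Electric potential is a scalar, so the contributions from each charge add algebraically: V = Σ kqᵢ/rᵢ.
Distances from the field point to each charge: r₁ = 0.734 m, r₂ = 1.33 m, r₃ = 1.61 m.
V = k[(2.98×10⁻⁶)/(0.734) + (-2.88×10⁻⁶)/(1.33) + (-4.98×10⁻⁶)/(1.61)] = -1.09×10⁴ V.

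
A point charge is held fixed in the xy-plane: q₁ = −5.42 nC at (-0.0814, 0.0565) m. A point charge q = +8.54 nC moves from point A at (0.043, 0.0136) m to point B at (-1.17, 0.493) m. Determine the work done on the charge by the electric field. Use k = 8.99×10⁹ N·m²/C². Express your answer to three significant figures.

-2.81×10⁻⁶ J

The work done by the electric force is W_field = −ΔU = −q(V_B − V_A) = q(V_A − V_B).
At A: distance to the source charge is 0.132 m; V_A = kq₁/r = -370 V.
At B: distance to the source charge is 1.17 m; V_B = kq₁/r = -41.5 V.
ΔV = V_B − V_A = 329 V.
W_field = −qΔV = −(8.54×10⁻⁹ C)(329 V) = -2.81×10⁻⁶ J.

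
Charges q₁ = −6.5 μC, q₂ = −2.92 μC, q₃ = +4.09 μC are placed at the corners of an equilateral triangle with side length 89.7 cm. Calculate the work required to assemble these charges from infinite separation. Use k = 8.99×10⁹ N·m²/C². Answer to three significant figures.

-0.196 J

The assembly work is the sum of pairwise potential energies, U = Σ_{i<j} kqᵢqⱼ/rᵢⱼ.
All three pair separations equal the side length, 0.897 m.
U = (0.190) + (-0.266) + (-0.120) = -0.196 J.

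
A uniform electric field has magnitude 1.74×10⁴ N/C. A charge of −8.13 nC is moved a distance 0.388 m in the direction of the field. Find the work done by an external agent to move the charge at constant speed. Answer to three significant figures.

The potential change for a displacement 0.388 m in the direction of the field is ΔV = −Ed = -6750 V.
W_ext = qΔV = 5.49×10⁻⁵ J.

5.49×10⁻⁵ J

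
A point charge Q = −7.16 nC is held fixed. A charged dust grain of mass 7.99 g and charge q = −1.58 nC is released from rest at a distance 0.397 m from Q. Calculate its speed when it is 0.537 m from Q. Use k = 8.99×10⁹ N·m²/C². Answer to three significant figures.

4.09×10⁻³ m/s

Only the electrostatic force acts, so mechanical energy is conserved: ½mv² = U₁ − U₂ = kQq(1/r₁ − 1/r₂).
U₁ − U₂ = (8.99×10⁹ N·m²/C²)(-7.16×10⁻⁹ C)(-1.58×10⁻⁹ C)(1/0.397 − 1/0.537) = 6.68×10⁻⁸ J.
v = √(2·6.68×10⁻⁸/7.99×10⁻³) = 4.09×10⁻³ m/s.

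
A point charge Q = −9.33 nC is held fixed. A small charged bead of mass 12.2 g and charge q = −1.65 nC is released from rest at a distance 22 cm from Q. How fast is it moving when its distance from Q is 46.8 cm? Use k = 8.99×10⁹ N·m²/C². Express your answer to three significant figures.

Only the electrostatic force acts, so mechanical energy is conserved: ½mv² = U₁ − U₂ = kQq(1/r₁ − 1/r₂).
U₁ − U₂ = (8.99×10⁹ N·m²/C²)(-9.33×10⁻⁹ C)(-1.65×10⁻⁹ C)(1/0.220 − 1/0.468) = 3.33×10⁻⁷ J.
v = √(2·3.33×10⁻⁷/0.0122) = 7.39×10⁻³ m/s.

7.39×10⁻³ m/s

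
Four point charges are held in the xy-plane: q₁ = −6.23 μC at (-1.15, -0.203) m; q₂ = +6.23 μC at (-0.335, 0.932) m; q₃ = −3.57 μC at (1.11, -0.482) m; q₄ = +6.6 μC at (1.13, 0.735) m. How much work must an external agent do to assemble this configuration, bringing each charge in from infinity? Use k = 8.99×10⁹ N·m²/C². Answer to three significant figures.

-0.335 J

The work to assemble the configuration equals its total potential energy, U = Σ kqᵢqⱼ/rᵢⱼ over all pairs.
Pair separations: r₁₂ = 1.40 m, r₁₃ = 2.28 m, r₁₄ = 2.47 m, r₂₃ = 2.02 m, r₂₄ = 1.48 m, r₃₄ = 1.22 m.
Summing all 6 pair terms gives U = -0.335 J.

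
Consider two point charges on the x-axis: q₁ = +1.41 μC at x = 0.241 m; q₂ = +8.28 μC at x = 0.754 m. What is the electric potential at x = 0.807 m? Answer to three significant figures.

1.43×10⁶ V

The total potential is the scalar sum of each charge's contribution, V = Σ kqᵢ/rᵢ.
Distances from the field point to each charge: r₁ = 0.566 m, r₂ = 0.0530 m.
V = k[(1.41×10⁻⁶)/(0.566) + (8.28×10⁻⁶)/(0.0530)] = 1.43×10⁶ V.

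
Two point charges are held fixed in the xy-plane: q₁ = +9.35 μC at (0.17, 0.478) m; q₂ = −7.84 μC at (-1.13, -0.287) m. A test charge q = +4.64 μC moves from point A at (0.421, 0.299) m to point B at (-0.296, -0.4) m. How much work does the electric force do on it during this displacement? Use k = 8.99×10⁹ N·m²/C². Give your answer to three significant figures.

The work done by the electric force is W_field = −ΔU = −q(V_B − V_A) = q(V_A − V_B).
At A: distances to the source charges are 0.308 m, 1.66 m; V_A = Σ kqᵢ/rᵢ = 2.30×10⁵ V.
At B: distances to the source charges are 0.994 m, 0.842 m; V_B = Σ kqᵢ/rᵢ = 819 V.
ΔV = V_B − V_A = -2.29×10⁵ V.
W_field = −qΔV = −(4.64×10⁻⁶ C)(-2.29×10⁵ V) = 1.06 J.

1.06 J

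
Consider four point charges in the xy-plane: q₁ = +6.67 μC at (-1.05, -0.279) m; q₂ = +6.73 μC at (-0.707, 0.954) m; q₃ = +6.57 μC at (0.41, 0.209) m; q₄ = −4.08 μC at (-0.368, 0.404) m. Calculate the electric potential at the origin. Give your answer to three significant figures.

1.67×10⁵ V

The total potential is the scalar sum of each charge's contribution, V = Σ kqᵢ/rᵢ.
Distances from the field point to each charge: r₁ = 1.09 m, r₂ = 1.19 m, r₃ = 0.460 m, r₄ = 0.546 m.
V = k[(6.67×10⁻⁶)/(1.09) + (6.73×10⁻⁶)/(1.19) + (6.57×10⁻⁶)/(0.460) + (-4.08×10⁻⁶)/(0.546)] = 1.67×10⁵ V.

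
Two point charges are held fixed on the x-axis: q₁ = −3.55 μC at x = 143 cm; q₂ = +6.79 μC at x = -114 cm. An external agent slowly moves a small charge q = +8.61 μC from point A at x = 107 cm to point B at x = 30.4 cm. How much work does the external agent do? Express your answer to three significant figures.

0.645 J

For quasistatic motion the external work equals the change in potential energy: W_ext = qΔV = q(V_B − V_A).
At A: distances to the source charges are 0.360 m, 2.21 m; V_A = Σ kqᵢ/rᵢ = -6.10×10⁴ V.
At B: distances to the source charges are 1.13 m, 1.44 m; V_B = Σ kqᵢ/rᵢ = 1.39×10⁴ V.
ΔV = V_B − V_A = 7.50×10⁴ V.
W_ext = qΔV = (8.61×10⁻⁶ C)(7.50×10⁴ V) = 0.645 J.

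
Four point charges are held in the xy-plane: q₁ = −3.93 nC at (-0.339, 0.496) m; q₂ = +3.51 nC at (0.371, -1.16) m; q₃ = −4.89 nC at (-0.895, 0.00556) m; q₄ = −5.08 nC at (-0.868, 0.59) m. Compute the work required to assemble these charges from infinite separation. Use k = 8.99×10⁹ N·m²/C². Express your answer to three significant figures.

7.16×10⁻⁷ J

The work to assemble the configuration equals its total potential energy, U = Σ kqᵢqⱼ/rᵢⱼ over all pairs.
Pair separations: r₁₂ = 1.80 m, r₁₃ = 0.741 m, r₁₄ = 0.537 m, r₂₃ = 1.72 m, r₂₄ = 2.14 m, r₃₄ = 0.585 m.
Summing all 6 pair terms gives U = 7.16×10⁻⁷ J.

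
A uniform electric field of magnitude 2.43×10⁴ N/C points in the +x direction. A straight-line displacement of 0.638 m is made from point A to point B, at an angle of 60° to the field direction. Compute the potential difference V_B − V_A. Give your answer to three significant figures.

Only the component of displacement along E changes the potential: ΔV = −E·d·cosθ.
ΔV = −(2.43×10⁴ V/m)(0.638 m)cos60° = -7750 V.

-7750 V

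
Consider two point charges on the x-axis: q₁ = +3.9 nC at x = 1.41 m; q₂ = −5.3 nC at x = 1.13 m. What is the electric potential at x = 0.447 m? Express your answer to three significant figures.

-33.4 V

Electric potential is a scalar, so the contributions from each charge add algebraically: V = Σ kqᵢ/rᵢ.
Distances from the field point to each charge: r₁ = 0.963 m, r₂ = 0.683 m.
V = k[(3.90×10⁻⁹)/(0.963) + (-5.30×10⁻⁹)/(0.683)] = -33.4 V.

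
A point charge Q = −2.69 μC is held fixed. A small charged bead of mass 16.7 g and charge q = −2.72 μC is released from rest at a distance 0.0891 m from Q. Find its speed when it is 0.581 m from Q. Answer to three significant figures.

Only the electrostatic force acts, so mechanical energy is conserved: ½mv² = U₁ − U₂ = kQq(1/r₁ − 1/r₂).
U₁ − U₂ = (8.99×10⁹ N·m²/C²)(-2.69×10⁻⁶ C)(-2.72×10⁻⁶ C)(1/0.0891 − 1/0.581) = 0.625 J.
v = √(2·0.625/0.0167) = 8.65 m/s.

8.65 m/s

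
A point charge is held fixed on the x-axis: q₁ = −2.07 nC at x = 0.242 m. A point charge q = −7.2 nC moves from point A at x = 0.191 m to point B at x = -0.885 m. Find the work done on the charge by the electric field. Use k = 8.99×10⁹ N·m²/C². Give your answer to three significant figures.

2.51×10⁻⁶ J

The work done by the electric force is W_field = −ΔU = −q(V_B − V_A) = q(V_A − V_B).
At A: distance to the source charge is 0.0510 m; V_A = kq₁/r = -365 V.
At B: distance to the source charge is 1.13 m; V_B = kq₁/r = -16.5 V.
ΔV = V_B − V_A = 348 V.
W_field = −qΔV = −(-7.20×10⁻⁹ C)(348 V) = 2.51×10⁻⁶ J.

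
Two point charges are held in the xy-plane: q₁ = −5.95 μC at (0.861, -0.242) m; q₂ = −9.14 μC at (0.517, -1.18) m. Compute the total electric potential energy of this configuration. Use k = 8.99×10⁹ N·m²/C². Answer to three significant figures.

0.489 J

The assembly work is the sum of pairwise potential energies, U = Σ_{i<j} kqᵢqⱼ/rᵢⱼ.
Pair separations: r₁₂ = 0.999 m.
U = (0.489) = 0.489 J.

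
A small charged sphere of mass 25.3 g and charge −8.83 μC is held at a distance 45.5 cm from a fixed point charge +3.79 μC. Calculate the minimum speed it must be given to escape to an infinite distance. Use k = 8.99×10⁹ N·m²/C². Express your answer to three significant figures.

7.23 m/s

To just escape, total mechanical energy must reach zero at infinity: ½mv²_min + U = 0, so ½mv²_min = −U = |kQq|/r.
|U| = |kQq|/r = (8.99×10⁹ N·m²/C²)(3.79×10⁻⁶)(8.83×10⁻⁶)/(0.455) = 0.661 J.
v_min = √(2|U|/m) = √(2·0.661/0.0253) = 7.23 m/s.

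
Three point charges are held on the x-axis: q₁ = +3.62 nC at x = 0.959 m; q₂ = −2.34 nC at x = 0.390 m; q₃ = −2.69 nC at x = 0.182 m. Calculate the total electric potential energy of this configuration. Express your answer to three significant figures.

The assembly work is the sum of pairwise potential energies, U = Σ_{i<j} kqᵢqⱼ/rᵢⱼ.
Pair separations: r₁₂ = 0.569 m, r₁₃ = 0.777 m, r₂₃ = 0.208 m.
U = (-1.34×10⁻⁷) + (-1.13×10⁻⁷) + (2.72×10⁻⁷) = 2.56×10⁻⁸ J.

2.56×10⁻⁸ J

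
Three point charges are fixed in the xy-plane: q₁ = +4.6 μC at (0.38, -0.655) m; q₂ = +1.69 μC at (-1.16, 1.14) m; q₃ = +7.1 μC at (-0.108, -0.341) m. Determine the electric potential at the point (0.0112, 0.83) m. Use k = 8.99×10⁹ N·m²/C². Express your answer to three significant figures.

The total potential is the scalar sum of each charge's contribution, V = Σ kqᵢ/rᵢ.
Distances from the field point to each charge: r₁ = 1.53 m, r₂ = 1.21 m, r₃ = 1.18 m.
V = k[(4.60×10⁻⁶)/(1.53) + (1.69×10⁻⁶)/(1.21) + (7.10×10⁻⁶)/(1.18)] = 9.38×10⁴ V.

9.38×10⁴ V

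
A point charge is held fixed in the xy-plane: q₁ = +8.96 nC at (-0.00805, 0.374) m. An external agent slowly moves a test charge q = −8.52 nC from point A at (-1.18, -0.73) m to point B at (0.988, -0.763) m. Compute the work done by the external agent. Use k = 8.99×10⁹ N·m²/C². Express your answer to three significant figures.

For quasistatic motion the external work equals the change in potential energy: W_ext = qΔV = q(V_B − V_A).
At A: distance to the source charge is 1.61 m; V_A = kq₁/r = 50.0 V.
At B: distance to the source charge is 1.51 m; V_B = kq₁/r = 53.3 V.
ΔV = V_B − V_A = 3.26 V.
W_ext = qΔV = (-8.52×10⁻⁹ C)(3.26 V) = -2.78×10⁻⁸ J.

-2.78×10⁻⁸ J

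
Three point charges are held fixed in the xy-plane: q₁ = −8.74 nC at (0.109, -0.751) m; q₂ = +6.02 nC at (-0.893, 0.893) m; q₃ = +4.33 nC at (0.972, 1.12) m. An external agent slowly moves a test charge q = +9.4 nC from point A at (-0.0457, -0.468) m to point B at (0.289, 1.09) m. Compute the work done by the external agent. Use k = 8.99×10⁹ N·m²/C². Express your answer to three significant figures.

For quasistatic motion the external work equals the change in potential energy: W_ext = qΔV = q(V_B − V_A).
At A: distances to the source charges are 0.323 m, 1.60 m, 1.89 m; V_A = Σ kqᵢ/rᵢ = -189 V.
At B: distances to the source charges are 1.85 m, 1.20 m, 0.684 m; V_B = Σ kqᵢ/rᵢ = 59.6 V.
ΔV = V_B − V_A = 249 V.
W_ext = qΔV = (9.40×10⁻⁹ C)(249 V) = 2.34×10⁻⁶ J.

2.34×10⁻⁶ J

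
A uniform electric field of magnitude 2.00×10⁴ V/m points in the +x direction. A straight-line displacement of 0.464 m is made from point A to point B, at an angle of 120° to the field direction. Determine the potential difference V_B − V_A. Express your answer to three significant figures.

Only the component of displacement along E changes the potential: ΔV = −E·d·cosθ.
ΔV = −(2.00×10⁴ V/m)(0.464 m)cos120° = 4640 V.

4640 V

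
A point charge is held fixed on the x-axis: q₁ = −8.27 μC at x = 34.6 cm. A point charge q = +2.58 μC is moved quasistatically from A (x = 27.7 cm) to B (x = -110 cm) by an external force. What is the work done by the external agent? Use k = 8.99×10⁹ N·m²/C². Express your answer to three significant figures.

For quasistatic motion the external work equals the change in potential energy: W_ext = qΔV = q(V_B − V_A).
At A: distance to the source charge is 0.0690 m; V_A = kq₁/r = -1.08×10⁶ V.
At B: distance to the source charge is 1.45 m; V_B = kq₁/r = -5.14×10⁴ V.
ΔV = V_B − V_A = 1.03×10⁶ V.
W_ext = qΔV = (2.58×10⁻⁶ C)(1.03×10⁶ V) = 2.65 J.

2.65 J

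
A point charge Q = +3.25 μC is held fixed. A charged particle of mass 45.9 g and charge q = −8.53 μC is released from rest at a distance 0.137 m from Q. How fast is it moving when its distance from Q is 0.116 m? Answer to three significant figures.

Only the electrostatic force acts, so mechanical energy is conserved: ½mv² = U₁ − U₂ = kQq(1/r₁ − 1/r₂).
U₁ − U₂ = (8.99×10⁹ N·m²/C²)(3.25×10⁻⁶ C)(-8.53×10⁻⁶ C)(1/0.137 − 1/0.116) = 0.329 J.
v = √(2·0.329/0.0459) = 3.79 m/s.

3.79 m/s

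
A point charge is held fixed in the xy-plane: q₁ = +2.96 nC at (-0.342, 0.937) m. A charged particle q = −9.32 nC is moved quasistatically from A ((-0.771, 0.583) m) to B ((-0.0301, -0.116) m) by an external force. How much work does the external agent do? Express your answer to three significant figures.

2.20×10⁻⁷ J

For quasistatic motion the external work equals the change in potential energy: W_ext = qΔV = q(V_B − V_A).
At A: distance to the source charge is 0.556 m; V_A = kq₁/r = 47.8 V.
At B: distance to the source charge is 1.10 m; V_B = kq₁/r = 24.2 V.
ΔV = V_B − V_A = -23.6 V.
W_ext = qΔV = (-9.32×10⁻⁹ C)(-23.6 V) = 2.20×10⁻⁷ J.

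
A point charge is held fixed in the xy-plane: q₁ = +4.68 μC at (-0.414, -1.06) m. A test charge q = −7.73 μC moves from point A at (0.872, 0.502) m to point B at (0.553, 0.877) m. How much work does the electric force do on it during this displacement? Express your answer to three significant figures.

The work done by the electric force is W_field = −ΔU = −q(V_B − V_A) = q(V_A − V_B).
At A: distance to the source charge is 2.02 m; V_A = kq₁/r = 2.08×10⁴ V.
At B: distance to the source charge is 2.16 m; V_B = kq₁/r = 1.94×10⁴ V.
ΔV = V_B − V_A = -1360 V.
W_field = −qΔV = −(-7.73×10⁻⁶ C)(-1360 V) = -0.0105 J.

-0.0105 J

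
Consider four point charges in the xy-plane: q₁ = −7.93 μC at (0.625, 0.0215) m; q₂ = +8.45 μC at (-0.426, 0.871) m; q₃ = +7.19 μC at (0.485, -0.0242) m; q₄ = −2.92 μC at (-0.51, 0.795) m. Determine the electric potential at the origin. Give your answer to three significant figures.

Electric potential is a scalar, so the contributions from each charge add algebraically: V = Σ kqᵢ/rᵢ.
Distances from the field point to each charge: r₁ = 0.625 m, r₂ = 0.970 m, r₃ = 0.486 m, r₄ = 0.945 m.
V = k[(-7.93×10⁻⁶)/(0.625) + (8.45×10⁻⁶)/(0.970) + (7.19×10⁻⁶)/(0.486) + (-2.92×10⁻⁶)/(0.945)] = 6.97×10⁴ V.

6.97×10⁴ V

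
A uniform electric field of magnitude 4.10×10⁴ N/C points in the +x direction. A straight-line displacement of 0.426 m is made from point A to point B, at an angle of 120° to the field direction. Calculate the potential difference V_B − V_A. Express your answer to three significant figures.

Only the component of displacement along E changes the potential: ΔV = −E·d·cosθ.
ΔV = −(4.10×10⁴ V/m)(0.426 m)cos120° = 8730 V.

8730 V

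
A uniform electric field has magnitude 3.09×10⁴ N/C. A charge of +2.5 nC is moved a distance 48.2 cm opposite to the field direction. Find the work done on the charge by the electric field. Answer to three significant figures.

-3.72×10⁻⁵ J

The potential change for a displacement 48.2 cm opposite to the field direction is ΔV = +Ed = 1.49×10⁴ V.
W_field = −qΔV = -3.72×10⁻⁵ J.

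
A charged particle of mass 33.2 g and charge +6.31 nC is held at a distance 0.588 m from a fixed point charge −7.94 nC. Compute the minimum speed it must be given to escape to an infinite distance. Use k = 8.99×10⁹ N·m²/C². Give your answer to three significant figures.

To just escape, total mechanical energy must reach zero at infinity: ½mv²_min + U = 0, so ½mv²_min = −U = |kQq|/r.
|U| = |kQq|/r = (8.99×10⁹ N·m²/C²)(7.94×10⁻⁹)(6.31×10⁻⁹)/(0.588) = 7.66×10⁻⁷ J.
v_min = √(2|U|/m) = √(2·7.66×10⁻⁷/0.0332) = 6.79×10⁻³ m/s.

6.79×10⁻³ m/s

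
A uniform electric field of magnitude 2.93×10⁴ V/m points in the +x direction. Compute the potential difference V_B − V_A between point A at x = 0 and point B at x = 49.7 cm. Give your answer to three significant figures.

In a uniform field, potential decreases in the direction of E: V_B − V_A = −E·Δx.
V_B − V_A = −(2.93×10⁴ V/m)(0.497 m) = -1.46×10⁴ V.

-1.46×10⁴ V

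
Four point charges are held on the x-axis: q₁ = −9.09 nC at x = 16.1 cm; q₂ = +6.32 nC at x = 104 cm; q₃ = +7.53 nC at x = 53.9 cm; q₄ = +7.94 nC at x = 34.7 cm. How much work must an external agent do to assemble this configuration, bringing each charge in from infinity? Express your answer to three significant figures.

The assembly work is the sum of pairwise potential energies, U = Σ_{i<j} kqᵢqⱼ/rᵢⱼ.
Pair separations: r₁₂ = 0.879 m, r₁₃ = 0.378 m, r₁₄ = 0.186 m, r₂₃ = 0.501 m, r₂₄ = 0.693 m, r₃₄ = 0.192 m.
Summing all 6 pair terms gives U = -1.40×10⁻⁶ J.

-1.40×10⁻⁶ J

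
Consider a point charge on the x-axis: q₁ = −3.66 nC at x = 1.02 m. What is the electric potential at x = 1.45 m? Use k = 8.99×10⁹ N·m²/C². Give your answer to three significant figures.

Electric potential is a scalar, so the contributions from each charge add algebraically: V = Σ kqᵢ/rᵢ.
V = k[(-3.66×10⁻⁹)/(0.430)] = -76.5 V.

-76.5 V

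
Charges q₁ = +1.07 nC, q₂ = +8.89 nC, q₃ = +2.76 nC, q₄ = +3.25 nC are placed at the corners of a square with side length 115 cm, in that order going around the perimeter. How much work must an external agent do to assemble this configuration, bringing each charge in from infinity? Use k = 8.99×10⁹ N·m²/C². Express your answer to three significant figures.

5.40×10⁻⁷ J

The work to assemble the configuration equals its total potential energy, U = Σ kqᵢqⱼ/rᵢⱼ over all pairs.
The four side pairs have separation 1.15 m and the two diagonal pairs 1.63 m.
Summing all 6 pair terms gives U = 5.40×10⁻⁷ J.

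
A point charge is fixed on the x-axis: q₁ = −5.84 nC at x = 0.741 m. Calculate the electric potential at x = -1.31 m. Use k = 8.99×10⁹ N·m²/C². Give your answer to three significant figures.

Electric potential is a scalar, so the contributions from each charge add algebraically: V = Σ kqᵢ/rᵢ.
V = k[(-5.84×10⁻⁹)/(2.05)] = -25.6 V.

-25.6 V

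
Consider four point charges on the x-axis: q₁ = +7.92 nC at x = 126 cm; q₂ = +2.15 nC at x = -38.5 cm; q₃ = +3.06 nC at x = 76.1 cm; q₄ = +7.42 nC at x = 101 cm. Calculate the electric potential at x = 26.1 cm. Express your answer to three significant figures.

The total potential is the scalar sum of each charge's contribution, V = Σ kqᵢ/rᵢ.
Distances from the field point to each charge: r₁ = 0.999 m, r₂ = 0.646 m, r₃ = 0.500 m, r₄ = 0.749 m.
V = k[(7.92×10⁻⁹)/(0.999) + (2.15×10⁻⁹)/(0.646) + (3.06×10⁻⁹)/(0.500) + (7.42×10⁻⁹)/(0.749)] = 245 V.

245 V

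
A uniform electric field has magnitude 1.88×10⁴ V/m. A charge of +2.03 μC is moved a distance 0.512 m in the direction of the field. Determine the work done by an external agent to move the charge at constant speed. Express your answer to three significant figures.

-0.0195 J

The potential change for a displacement 0.512 m in the direction of the field is ΔV = −Ed = -9630 V.
W_ext = qΔV = -0.0195 J.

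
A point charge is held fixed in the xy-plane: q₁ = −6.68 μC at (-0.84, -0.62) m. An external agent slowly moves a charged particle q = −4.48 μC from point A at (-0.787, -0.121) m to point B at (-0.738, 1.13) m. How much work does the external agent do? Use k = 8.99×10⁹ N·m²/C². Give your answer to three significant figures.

-0.383 J

For quasistatic motion the external work equals the change in potential energy: W_ext = qΔV = q(V_B − V_A).
At A: distance to the source charge is 0.502 m; V_A = kq₁/r = -1.20×10⁵ V.
At B: distance to the source charge is 1.75 m; V_B = kq₁/r = -3.43×10⁴ V.
ΔV = V_B − V_A = 8.54×10⁴ V.
W_ext = qΔV = (-4.48×10⁻⁶ C)(8.54×10⁴ V) = -0.383 J.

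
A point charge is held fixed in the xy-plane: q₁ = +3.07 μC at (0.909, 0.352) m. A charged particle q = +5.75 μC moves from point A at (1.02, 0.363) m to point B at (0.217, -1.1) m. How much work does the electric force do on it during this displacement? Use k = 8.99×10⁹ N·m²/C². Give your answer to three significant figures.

The work done by the electric force is W_field = −ΔU = −q(V_B − V_A) = q(V_A − V_B).
At A: distance to the source charge is 0.112 m; V_A = kq₁/r = 2.47×10⁵ V.
At B: distance to the source charge is 1.61 m; V_B = kq₁/r = 1.72×10⁴ V.
ΔV = V_B − V_A = -2.30×10⁵ V.
W_field = −qΔV = −(5.75×10⁻⁶ C)(-2.30×10⁵ V) = 1.32 J.

1.32 J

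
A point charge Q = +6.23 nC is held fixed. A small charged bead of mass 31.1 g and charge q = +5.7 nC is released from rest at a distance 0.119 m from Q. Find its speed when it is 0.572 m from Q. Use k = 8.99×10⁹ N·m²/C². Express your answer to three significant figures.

0.0117 m/s

Only the electrostatic force acts, so mechanical energy is conserved: ½mv² = U₁ − U₂ = kQq(1/r₁ − 1/r₂).
U₁ − U₂ = (8.99×10⁹ N·m²/C²)(6.23×10⁻⁹ C)(5.70×10⁻⁹ C)(1/0.119 − 1/0.572) = 2.12×10⁻⁶ J.
v = √(2·2.12×10⁻⁶/0.0311) = 0.0117 m/s.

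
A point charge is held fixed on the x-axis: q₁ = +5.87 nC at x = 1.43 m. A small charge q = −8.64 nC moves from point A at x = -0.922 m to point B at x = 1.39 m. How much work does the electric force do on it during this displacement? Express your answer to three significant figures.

The work done by the electric force is W_field = −ΔU = −q(V_B − V_A) = q(V_A − V_B).
At A: distance to the source charge is 2.35 m; V_A = kq₁/r = 22.4 V.
At B: distance to the source charge is 0.0400 m; V_B = kq₁/r = 1320 V.
ΔV = V_B − V_A = 1300 V.
W_field = −qΔV = −(-8.64×10⁻⁹ C)(1300 V) = 1.12×10⁻⁵ J.

1.12×10⁻⁵ J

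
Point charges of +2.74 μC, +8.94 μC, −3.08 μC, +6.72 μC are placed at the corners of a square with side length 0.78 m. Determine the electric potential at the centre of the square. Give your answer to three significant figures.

2.50×10⁵ V

The total potential is the scalar sum of each charge's contribution, V = Σ kqᵢ/rᵢ.
The distance from each corner to the centre is a√2/2 = 0.552 m.
V = k[(2.74×10⁻⁶)/(0.552) + (8.94×10⁻⁶)/(0.552) + (-3.08×10⁻⁶)/(0.552) + (6.72×10⁻⁶)/(0.552)] = 2.50×10⁵ V.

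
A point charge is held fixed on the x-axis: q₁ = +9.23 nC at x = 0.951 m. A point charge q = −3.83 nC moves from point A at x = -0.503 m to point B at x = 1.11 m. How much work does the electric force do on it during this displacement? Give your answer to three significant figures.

The work done by the electric force is W_field = −ΔU = −q(V_B − V_A) = q(V_A − V_B).
At A: distance to the source charge is 1.45 m; V_A = kq₁/r = 57.1 V.
At B: distance to the source charge is 0.159 m; V_B = kq₁/r = 522 V.
ΔV = V_B − V_A = 465 V.
W_field = −qΔV = −(-3.83×10⁻⁹ C)(465 V) = 1.78×10⁻⁶ J.

1.78×10⁻⁶ J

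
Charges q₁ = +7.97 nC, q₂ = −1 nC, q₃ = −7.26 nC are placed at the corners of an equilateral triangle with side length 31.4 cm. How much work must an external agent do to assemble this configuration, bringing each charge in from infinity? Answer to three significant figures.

-1.68×10⁻⁶ J

The work to assemble the configuration equals its total potential energy, U = Σ kqᵢqⱼ/rᵢⱼ over all pairs.
All three pair separations equal the side length, 0.314 m.
U = (-2.28×10⁻⁷) + (-1.66×10⁻⁶) + (2.08×10⁻⁷) = -1.68×10⁻⁶ J.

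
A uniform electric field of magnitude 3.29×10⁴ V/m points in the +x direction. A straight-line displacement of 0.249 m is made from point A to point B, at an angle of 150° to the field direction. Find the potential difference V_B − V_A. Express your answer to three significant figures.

Only the component of displacement along E changes the potential: ΔV = −E·d·cosθ.
ΔV = −(3.29×10⁴ V/m)(0.249 m)cos150° = 7090 V.

7090 V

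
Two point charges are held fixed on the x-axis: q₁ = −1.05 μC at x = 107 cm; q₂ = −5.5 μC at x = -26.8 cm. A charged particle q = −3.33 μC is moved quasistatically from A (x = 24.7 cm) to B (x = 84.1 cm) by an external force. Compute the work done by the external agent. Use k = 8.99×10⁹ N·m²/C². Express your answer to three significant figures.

For quasistatic motion the external work equals the change in potential energy: W_ext = qΔV = q(V_B − V_A).
At A: distances to the source charges are 0.823 m, 0.515 m; V_A = Σ kqᵢ/rᵢ = -1.07×10⁵ V.
At B: distances to the source charges are 0.229 m, 1.11 m; V_B = Σ kqᵢ/rᵢ = -8.58×10⁴ V.
ΔV = V_B − V_A = 2.17×10⁴ V.
W_ext = qΔV = (-3.33×10⁻⁶ C)(2.17×10⁴ V) = -0.0722 J.

-0.0722 J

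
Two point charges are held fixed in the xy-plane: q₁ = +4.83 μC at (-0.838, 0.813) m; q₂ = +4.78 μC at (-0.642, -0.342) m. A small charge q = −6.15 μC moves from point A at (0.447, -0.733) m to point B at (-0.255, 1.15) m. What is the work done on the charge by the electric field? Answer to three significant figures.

The work done by the electric force is W_field = −ΔU = −q(V_B − V_A) = q(V_A − V_B).
At A: distances to the source charges are 2.01 m, 1.16 m; V_A = Σ kqᵢ/rᵢ = 5.87×10⁴ V.
At B: distances to the source charges are 0.673 m, 1.54 m; V_B = Σ kqᵢ/rᵢ = 9.24×10⁴ V.
ΔV = V_B − V_A = 3.36×10⁴ V.
W_field = −qΔV = −(-6.15×10⁻⁶ C)(3.36×10⁴ V) = 0.207 J.

0.207 J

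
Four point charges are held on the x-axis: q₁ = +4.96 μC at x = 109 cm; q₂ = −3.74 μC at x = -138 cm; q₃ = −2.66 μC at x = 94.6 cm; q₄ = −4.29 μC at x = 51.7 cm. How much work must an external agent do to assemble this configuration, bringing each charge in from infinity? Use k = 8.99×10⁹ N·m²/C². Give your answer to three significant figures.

-0.871 J

The work to assemble the configuration equals its total potential energy, U = Σ kqᵢqⱼ/rᵢⱼ over all pairs.
Pair separations: r₁₂ = 2.47 m, r₁₃ = 0.144 m, r₁₄ = 0.573 m, r₂₃ = 2.33 m, r₂₄ = 1.90 m, r₃₄ = 0.429 m.
Summing all 6 pair terms gives U = -0.871 J.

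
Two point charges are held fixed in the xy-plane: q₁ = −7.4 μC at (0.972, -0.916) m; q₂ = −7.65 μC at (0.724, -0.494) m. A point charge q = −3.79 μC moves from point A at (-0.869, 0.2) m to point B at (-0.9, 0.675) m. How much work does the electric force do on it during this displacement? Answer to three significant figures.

0.0342 J

The work done by the electric force is W_field = −ΔU = −q(V_B − V_A) = q(V_A − V_B).
At A: distances to the source charges are 2.15 m, 1.74 m; V_A = Σ kqᵢ/rᵢ = -7.05×10⁴ V.
At B: distances to the source charges are 2.46 m, 2.00 m; V_B = Σ kqᵢ/rᵢ = -6.14×10⁴ V.
ΔV = V_B − V_A = 9030 V.
W_field = −qΔV = −(-3.79×10⁻⁶ C)(9030 V) = 0.0342 J.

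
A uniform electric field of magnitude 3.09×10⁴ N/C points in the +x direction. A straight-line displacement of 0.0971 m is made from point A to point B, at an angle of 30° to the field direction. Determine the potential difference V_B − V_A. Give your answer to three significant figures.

-2600 V

Only the component of displacement along E changes the potential: ΔV = −E·d·cosθ.
ΔV = −(3.09×10⁴ V/m)(0.0971 m)cos30° = -2600 V.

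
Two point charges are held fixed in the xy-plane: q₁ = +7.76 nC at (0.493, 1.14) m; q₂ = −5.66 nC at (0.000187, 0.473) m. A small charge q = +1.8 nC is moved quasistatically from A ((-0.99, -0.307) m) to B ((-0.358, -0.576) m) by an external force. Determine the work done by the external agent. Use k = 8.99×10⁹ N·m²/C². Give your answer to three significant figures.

-5.01×10⁻⁹ J

For quasistatic motion the external work equals the change in potential energy: W_ext = qΔV = q(V_B − V_A).
At A: distances to the source charges are 2.07 m, 1.26 m; V_A = Σ kqᵢ/rᵢ = -6.70 V.
At B: distances to the source charges are 1.92 m, 1.11 m; V_B = Σ kqᵢ/rᵢ = -9.48 V.
ΔV = V_B − V_A = -2.78 V.
W_ext = qΔV = (1.80×10⁻⁹ C)(-2.78 V) = -5.01×10⁻⁹ J.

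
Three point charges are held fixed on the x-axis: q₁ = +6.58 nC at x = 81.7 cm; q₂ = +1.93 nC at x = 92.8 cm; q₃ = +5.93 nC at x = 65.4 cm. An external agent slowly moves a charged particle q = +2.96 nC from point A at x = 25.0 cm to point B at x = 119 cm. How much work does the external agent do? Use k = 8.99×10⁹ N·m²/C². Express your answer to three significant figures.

For quasistatic motion the external work equals the change in potential energy: W_ext = qΔV = q(V_B − V_A).
At A: distances to the source charges are 0.567 m, 0.678 m, 0.404 m; V_A = Σ kqᵢ/rᵢ = 262 V.
At B: distances to the source charges are 0.373 m, 0.262 m, 0.536 m; V_B = Σ kqᵢ/rᵢ = 324 V.
ΔV = V_B − V_A = 62.4 V.
W_ext = qΔV = (2.96×10⁻⁹ C)(62.4 V) = 1.85×10⁻⁷ J.

1.85×10⁻⁷ J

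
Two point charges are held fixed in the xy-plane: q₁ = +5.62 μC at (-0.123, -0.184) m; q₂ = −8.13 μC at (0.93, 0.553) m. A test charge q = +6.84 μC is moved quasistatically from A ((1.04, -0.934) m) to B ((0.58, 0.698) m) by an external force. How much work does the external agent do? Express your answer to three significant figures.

For quasistatic motion the external work equals the change in potential energy: W_ext = qΔV = q(V_B − V_A).
At A: distances to the source charges are 1.38 m, 1.49 m; V_A = Σ kqᵢ/rᵢ = -1.25×10⁴ V.
At B: distances to the source charges are 1.13 m, 0.379 m; V_B = Σ kqᵢ/rᵢ = -1.48×10⁵ V.
ΔV = V_B − V_A = -1.36×10⁵ V.
W_ext = qΔV = (6.84×10⁻⁶ C)(-1.36×10⁵ V) = -0.928 J.

-0.928 J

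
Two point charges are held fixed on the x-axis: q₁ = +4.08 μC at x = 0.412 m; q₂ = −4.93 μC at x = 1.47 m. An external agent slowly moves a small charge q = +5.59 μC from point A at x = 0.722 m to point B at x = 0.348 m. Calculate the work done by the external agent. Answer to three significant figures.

2.65 J

For quasistatic motion the external work equals the change in potential energy: W_ext = qΔV = q(V_B − V_A).
At A: distances to the source charges are 0.310 m, 0.748 m; V_A = Σ kqᵢ/rᵢ = 5.91×10⁴ V.
At B: distances to the source charges are 0.0640 m, 1.12 m; V_B = Σ kqᵢ/rᵢ = 5.34×10⁵ V.
ΔV = V_B − V_A = 4.75×10⁵ V.
W_ext = qΔV = (5.59×10⁻⁶ C)(4.75×10⁵ V) = 2.65 J.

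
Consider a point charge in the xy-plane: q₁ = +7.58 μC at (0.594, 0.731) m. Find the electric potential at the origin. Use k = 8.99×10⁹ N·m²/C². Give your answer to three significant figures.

7.23×10⁴ V

The total potential is the scalar sum of each charge's contribution, V = Σ kqᵢ/rᵢ.
Distances from the field point to each charge: r₁ = 0.942 m.
V = k[(7.58×10⁻⁶)/(0.942)] = 7.23×10⁴ V.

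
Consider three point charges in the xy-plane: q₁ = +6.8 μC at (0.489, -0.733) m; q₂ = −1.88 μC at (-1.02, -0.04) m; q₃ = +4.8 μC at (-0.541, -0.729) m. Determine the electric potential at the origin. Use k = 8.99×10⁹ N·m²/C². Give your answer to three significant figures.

Electric potential is a scalar, so the contributions from each charge add algebraically: V = Σ kqᵢ/rᵢ.
Distances from the field point to each charge: r₁ = 0.881 m, r₂ = 1.02 m, r₃ = 0.908 m.
V = k[(6.80×10⁻⁶)/(0.881) + (-1.88×10⁻⁶)/(1.02) + (4.80×10⁻⁶)/(0.908)] = 1.00×10⁵ V.

1.00×10⁵ V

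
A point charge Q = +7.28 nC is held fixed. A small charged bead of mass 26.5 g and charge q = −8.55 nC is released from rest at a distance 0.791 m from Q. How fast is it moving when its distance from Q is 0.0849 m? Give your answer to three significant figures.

Only the electrostatic force acts, so mechanical energy is conserved: ½mv² = U₁ − U₂ = kQq(1/r₁ − 1/r₂).
U₁ − U₂ = (8.99×10⁹ N·m²/C²)(7.28×10⁻⁹ C)(-8.55×10⁻⁹ C)(1/0.791 − 1/0.0849) = 5.88×10⁻⁶ J.
v = √(2·5.88×10⁻⁶/0.0265) = 0.0211 m/s.

0.0211 m/s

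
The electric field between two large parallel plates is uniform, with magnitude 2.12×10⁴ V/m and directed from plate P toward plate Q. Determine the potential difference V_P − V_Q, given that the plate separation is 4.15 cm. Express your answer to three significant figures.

880 V

In a uniform field, potential decreases in the direction of E: ΔV = −E·d for a displacement d parallel to E.
Going from Q to P is a displacement of 4.15 cm opposite to the field, so V_P − V_Q = +Ed = 880 V.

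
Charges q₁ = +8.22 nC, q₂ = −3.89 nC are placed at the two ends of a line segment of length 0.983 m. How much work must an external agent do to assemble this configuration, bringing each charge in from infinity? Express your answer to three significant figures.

The assembly work is the sum of pairwise potential energies, U = Σ_{i<j} kqᵢqⱼ/rᵢⱼ.
The separation is r = 0.983 m.
U = (-2.92×10⁻⁷) = -2.92×10⁻⁷ J.

-2.92×10⁻⁷ J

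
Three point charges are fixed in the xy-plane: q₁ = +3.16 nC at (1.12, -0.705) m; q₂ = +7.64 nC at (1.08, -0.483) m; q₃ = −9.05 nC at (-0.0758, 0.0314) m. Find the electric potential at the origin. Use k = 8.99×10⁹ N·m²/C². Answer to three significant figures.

Electric potential is a scalar, so the contributions from each charge add algebraically: V = Σ kqᵢ/rᵢ.
Distances from the field point to each charge: r₁ = 1.32 m, r₂ = 1.18 m, r₃ = 0.0820 m.
V = k[(3.16×10⁻⁹)/(1.32) + (7.64×10⁻⁹)/(1.18) + (-9.05×10⁻⁹)/(0.0820)] = -912 V.

-912 V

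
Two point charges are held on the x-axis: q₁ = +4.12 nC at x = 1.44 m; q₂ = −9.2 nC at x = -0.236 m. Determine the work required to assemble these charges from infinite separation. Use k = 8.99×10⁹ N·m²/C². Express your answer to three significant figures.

The work to assemble the configuration equals its total potential energy, U = Σ kqᵢqⱼ/rᵢⱼ over all pairs.
Pair separations: r₁₂ = 1.68 m.
U = (-2.03×10⁻⁷) = -2.03×10⁻⁷ J.

-2.03×10⁻⁷ J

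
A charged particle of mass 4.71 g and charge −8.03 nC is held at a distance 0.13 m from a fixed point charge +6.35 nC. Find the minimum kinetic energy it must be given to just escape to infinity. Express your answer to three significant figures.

3.53×10⁻⁶ J

To just escape, total mechanical energy must reach zero at infinity: ½mv²_min + U = 0, so ½mv²_min = −U = |kQq|/r.
|U| = |kQq|/r = (8.99×10⁹ N·m²/C²)(6.35×10⁻⁹)(8.03×10⁻⁹)/(0.130) = 3.53×10⁻⁶ J.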